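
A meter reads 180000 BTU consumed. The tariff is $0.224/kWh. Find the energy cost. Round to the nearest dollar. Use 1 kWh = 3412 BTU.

$12

180000 BTU × (0.00029308 kWh/BTU) = 52.75 kWh
Cost = 52.75 kWh × $0.224/kWh = $11.82 ≈ $12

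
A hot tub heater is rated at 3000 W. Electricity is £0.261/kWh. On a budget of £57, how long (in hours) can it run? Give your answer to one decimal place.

72.8 h

Energy budget = £57 / £0.261 per kWh = 218.4 kWh = 218,391 Wh
Runtime = 218,391 Wh / 3000 W = 72.8 h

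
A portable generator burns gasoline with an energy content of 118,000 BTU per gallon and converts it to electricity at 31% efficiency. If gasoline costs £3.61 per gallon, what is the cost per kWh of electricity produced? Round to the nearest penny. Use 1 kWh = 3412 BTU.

£0.34

Electrical output per gallon = 118,000 BTU × 0.31 / 3412 BTU/kWh = 10.72 kWh
Cost per kWh = £3.61 / 10.72 kWh = £0.337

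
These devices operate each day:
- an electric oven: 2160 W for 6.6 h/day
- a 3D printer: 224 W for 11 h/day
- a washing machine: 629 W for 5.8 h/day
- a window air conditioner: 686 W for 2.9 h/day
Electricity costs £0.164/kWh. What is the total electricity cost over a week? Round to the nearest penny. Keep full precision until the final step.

£25.67

electric oven: 2160 W × 6.6 h × 7 d = 99,792 Wh = 99.79 kWh
3D printer: 224 W × 11 h × 7 d = 17,248 Wh = 17.25 kWh
washing machine: 629 W × 5.8 h × 7 d = 25,537 Wh = 25.54 kWh
window air conditioner: 686 W × 2.9 h × 7 d = 13,926 Wh = 13.93 kWh
Total energy = 99.79 + 17.25 + 25.54 + 13.93 = 156.5 kWh
Cost = 156.5 kWh × £0.164 = £25.67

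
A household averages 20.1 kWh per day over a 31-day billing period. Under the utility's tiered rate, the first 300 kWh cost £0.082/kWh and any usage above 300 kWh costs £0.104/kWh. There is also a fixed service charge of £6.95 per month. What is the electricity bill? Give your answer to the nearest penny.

£65.15

Usage = 20.1 kWh/day × 31 days = 623.1 kWh
First 300 kWh × £0.082 = £24.60
Remaining 323.1 kWh × £0.104 = £33.60
Energy charge = £58.20; + service £6.95 = £65.15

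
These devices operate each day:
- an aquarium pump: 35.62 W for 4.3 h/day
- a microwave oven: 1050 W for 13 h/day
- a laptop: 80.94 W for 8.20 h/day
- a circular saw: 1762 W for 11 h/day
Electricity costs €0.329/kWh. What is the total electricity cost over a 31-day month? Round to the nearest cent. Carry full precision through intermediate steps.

aquarium pump: 35.62 W × 4.3 h × 31 d = 4,748 Wh = 4.748 kWh
microwave oven: 1050 W × 13 h × 31 d = 423,150 Wh = 423.1 kWh
laptop: 80.94 W × 8.20 h × 31 d = 20,575 Wh = 20.57 kWh
circular saw: 1762 W × 11 h × 31 d = 600,842 Wh = 600.8 kWh
Total energy = 4.748 + 423.1 + 20.57 + 600.8 = 1,049 kWh
Cost = 1,049 kWh × €0.329 = €345.22

€345.22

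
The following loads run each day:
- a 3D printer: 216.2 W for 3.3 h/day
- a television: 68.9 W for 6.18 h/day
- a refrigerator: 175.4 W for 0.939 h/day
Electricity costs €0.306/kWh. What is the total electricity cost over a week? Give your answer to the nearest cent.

3D printer: 216.2 W × 3.3 h × 7 d = 4,994 Wh = 4.994 kWh
television: 68.9 W × 6.18 h × 7 d = 2,981 Wh = 2.981 kWh
refrigerator: 175.4 W × 0.939 h × 7 d = 1,153 Wh = 1.153 kWh
Total energy = 4.994 + 2.981 + 1.153 = 9.128 kWh
Cost = 9.128 kWh × €0.306 = €2.79

€2.79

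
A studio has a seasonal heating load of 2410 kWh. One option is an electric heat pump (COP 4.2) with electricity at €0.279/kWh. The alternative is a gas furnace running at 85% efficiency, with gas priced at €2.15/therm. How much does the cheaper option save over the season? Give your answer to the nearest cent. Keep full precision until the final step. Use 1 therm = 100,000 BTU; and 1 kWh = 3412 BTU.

€47.90

Heat load = 2410 kWh × 3412 = 8,222,920 BTU
Gas: input = 8,222,920 / 0.85 = 9,674,024 BTU = 96.74 therm → 96.74 × €2.15 = €207.99
Heat pump: 8,222,920 BTU / 3412 = 2,410 kWh heat; / 4.2 = 573.8 kWh in → × €0.279 = €160.09
Difference = |€207.99 − €160.09| = €47.90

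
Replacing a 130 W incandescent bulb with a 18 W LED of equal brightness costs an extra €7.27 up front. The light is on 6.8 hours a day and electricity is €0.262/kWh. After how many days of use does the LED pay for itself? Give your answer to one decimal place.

Power saved = 130 − 18 = 112 W
Daily energy saved = 112 W × 6.8 h = 761.6 Wh = 0.7616 kWh
Daily savings = 0.7616 × €0.262 = €0.1995
Payback = €7.27 / €0.1995 per day = 36.43 days

36.4 days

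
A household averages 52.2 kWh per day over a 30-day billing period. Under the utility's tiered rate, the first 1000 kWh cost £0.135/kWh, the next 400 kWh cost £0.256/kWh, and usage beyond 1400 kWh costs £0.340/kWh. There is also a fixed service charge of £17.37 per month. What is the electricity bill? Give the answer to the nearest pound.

£311

Usage = 52.2 kWh/day × 30 days = 1566 kWh
First 1000 kWh × £0.135 = £135.00
Next 400 kWh × £0.256 = £102.40
Remaining 166 kWh × £0.340 = £56.44
Energy charge = £293.84; + service £17.37 = £311.21 ≈ £311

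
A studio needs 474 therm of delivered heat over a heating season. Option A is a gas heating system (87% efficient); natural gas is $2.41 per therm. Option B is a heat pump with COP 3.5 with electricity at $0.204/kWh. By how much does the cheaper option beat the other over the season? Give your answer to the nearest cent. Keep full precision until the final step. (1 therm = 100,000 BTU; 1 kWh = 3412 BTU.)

Heat load = 474 therm × 100,000 = 47,400,000 BTU
Gas: input = 47,400,000 / 0.87 = 54,482,759 BTU = 544.8 therm → 544.8 × $2.41 = $1,313.03
Heat pump: 47,400,000 BTU / 3412 = 13,890 kWh heat; / 3.5 = 3,969 kWh in → × $0.204 = $809.71
Difference = |$1,313.03 − $809.71| = $503.32

$503.32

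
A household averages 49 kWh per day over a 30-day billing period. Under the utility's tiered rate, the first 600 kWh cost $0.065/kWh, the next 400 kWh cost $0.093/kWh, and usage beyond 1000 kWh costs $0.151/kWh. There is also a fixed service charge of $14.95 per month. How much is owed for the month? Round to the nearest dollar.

Usage = 49 kWh/day × 30 days = 1470 kWh
First 600 kWh × $0.065 = $39.00
Next 400 kWh × $0.093 = $37.20
Remaining 470 kWh × $0.151 = $70.97
Energy charge = $147.17; + service $14.95 = $162.12 ≈ $162

$162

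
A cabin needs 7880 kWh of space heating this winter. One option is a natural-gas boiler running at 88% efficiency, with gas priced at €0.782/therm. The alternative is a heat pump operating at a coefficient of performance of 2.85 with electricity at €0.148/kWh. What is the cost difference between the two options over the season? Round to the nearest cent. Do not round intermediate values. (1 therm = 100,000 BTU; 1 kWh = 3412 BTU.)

Heat load = 7880 kWh × 3412 = 26,886,560 BTU
Gas: input = 26,886,560 / 0.88 = 30,552,909 BTU = 305.5 therm → 305.5 × €0.782 = €238.92
Heat pump: 26,886,560 BTU / 3412 = 7,880 kWh heat; / 2.85 = 2,765 kWh in → × €0.148 = €409.21
Difference = |€238.92 − €409.21| = €170.28

€170.28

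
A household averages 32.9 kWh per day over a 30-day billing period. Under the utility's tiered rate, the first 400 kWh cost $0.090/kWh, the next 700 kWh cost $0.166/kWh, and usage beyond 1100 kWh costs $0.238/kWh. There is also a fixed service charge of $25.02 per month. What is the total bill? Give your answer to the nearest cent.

Usage = 32.9 kWh/day × 30 days = 987 kWh
First 400 kWh × $0.090 = $36.00
Next 587 kWh × $0.166 = $97.44
Remaining tier: 0 kWh (not reached)
Energy charge = $133.44; + service $25.02 = $158.46

$158.46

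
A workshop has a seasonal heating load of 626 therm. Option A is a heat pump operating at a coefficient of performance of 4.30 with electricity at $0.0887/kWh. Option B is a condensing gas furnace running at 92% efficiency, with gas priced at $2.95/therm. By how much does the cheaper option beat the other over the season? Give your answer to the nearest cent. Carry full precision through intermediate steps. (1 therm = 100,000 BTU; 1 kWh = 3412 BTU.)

Heat load = 626 therm × 100,000 = 62,600,000 BTU
Gas: input = 62,600,000 / 0.92 = 68,043,478 BTU = 680.4 therm → 680.4 × $2.95 = $2,007.28
Heat pump: 62,600,000 BTU / 3412 = 18,350 kWh heat; / 4.30 = 4,267 kWh in → × $0.0887 = $378.46
Difference = |$2,007.28 − $378.46| = $1,628.82

$1628.82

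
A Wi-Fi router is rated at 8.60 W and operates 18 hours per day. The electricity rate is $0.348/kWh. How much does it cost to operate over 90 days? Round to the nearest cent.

Energy = 8.60 W × 18 h/day × 90 days = 13,932 Wh = 13.93 kWh
Cost = 13.93 kWh × $0.348/kWh = $4.85

$4.85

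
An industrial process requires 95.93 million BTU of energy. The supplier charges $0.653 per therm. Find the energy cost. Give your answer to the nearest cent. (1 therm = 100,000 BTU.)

$626.42

95.93 million BTU × (10 therm/million BTU) = 959.3 therm
Cost = 959.3 therm × $0.653/therm = $626.42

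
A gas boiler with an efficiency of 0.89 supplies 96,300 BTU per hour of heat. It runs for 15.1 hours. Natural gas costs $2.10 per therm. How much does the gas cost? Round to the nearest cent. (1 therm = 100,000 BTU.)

Heat delivered = 96,300 BTU/h × 15.1 h = 1,454,130 BTU
Gas input = 1,454,130 / 0.89 = 1,633,854 BTU
= 1,633,854 / 100,000 = 16.34 therm
Cost = 16.34 × $2.10/therm = $34.31

$34.31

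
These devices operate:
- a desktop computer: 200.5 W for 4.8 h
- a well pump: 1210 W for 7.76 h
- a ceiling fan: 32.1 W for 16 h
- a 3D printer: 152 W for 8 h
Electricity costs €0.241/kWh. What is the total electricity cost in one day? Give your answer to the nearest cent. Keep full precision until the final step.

€2.91

desktop computer: 200.5 W × 4.8 h = 962 Wh = 0.9624 kWh
well pump: 1210 W × 7.76 h = 9,390 Wh = 9.39 kWh
ceiling fan: 32.1 W × 16 h = 514 Wh = 0.5136 kWh
3D printer: 152 W × 8 h = 1,216 Wh = 1.216 kWh
Total energy = 0.9624 + 9.39 + 0.5136 + 1.216 = 12.08 kWh
Cost = 12.08 kWh × €0.241 = €2.91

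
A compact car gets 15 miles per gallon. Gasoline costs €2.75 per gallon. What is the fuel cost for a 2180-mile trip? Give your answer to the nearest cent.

Fuel = 2180 mi / 15 mpg = 145.3 gal
Cost = 145.3 gal × €2.75/gal = €399.67

€399.67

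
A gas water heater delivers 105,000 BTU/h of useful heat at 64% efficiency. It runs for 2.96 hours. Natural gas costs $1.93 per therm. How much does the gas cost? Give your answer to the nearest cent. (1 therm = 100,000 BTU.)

Heat delivered = 105,000 BTU/h × 2.96 h = 310,800 BTU
Gas input = 310,800 / 0.64 = 485,625 BTU
= 485,625 / 100,000 = 4.856 therm
Cost = 4.856 × $1.93/therm = $9.37

$9.37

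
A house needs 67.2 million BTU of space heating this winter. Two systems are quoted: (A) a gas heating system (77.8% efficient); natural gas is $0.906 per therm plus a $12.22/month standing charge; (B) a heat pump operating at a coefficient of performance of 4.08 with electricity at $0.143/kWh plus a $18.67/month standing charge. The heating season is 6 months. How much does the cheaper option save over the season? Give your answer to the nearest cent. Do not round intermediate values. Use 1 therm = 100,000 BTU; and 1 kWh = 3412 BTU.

Heat load = 67.2 × 10⁶ BTU = 67,200,000 BTU
Gas: input = 67,200,000 / 0.778 = 86,375,321 BTU = 863.8 therm → 863.8 × $0.906 = $782.56; + 6 × $12.22 standing = $855.88
Heat pump: 67,200,000 BTU / 3412 = 19,700 kWh heat; / 4.08 = 4,827 kWh in → × $0.143 = $690.30; + 6 × $18.67 standing = $802.32
Difference = |$855.88 − $802.32| = $53.56

$53.56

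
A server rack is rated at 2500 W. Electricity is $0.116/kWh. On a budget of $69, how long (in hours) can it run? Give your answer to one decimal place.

237.9 h

Energy budget = $69 / $0.116 per kWh = 594.8 kWh = 594,828 Wh
Runtime = 594,828 Wh / 2500 W = 237.9 h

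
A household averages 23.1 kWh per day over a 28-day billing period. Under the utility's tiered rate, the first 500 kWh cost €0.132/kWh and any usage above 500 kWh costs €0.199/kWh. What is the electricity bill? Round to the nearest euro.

€95

Usage = 23.1 kWh/day × 28 days = 646.8 kWh
First 500 kWh × €0.132 = €66.00
Remaining 146.8 kWh × €0.199 = €29.21
Total = €95.21 ≈ €95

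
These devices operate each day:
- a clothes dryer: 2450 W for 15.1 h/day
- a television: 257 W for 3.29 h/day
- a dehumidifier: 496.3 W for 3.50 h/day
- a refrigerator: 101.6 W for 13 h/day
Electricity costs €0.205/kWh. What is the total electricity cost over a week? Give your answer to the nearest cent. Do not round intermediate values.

€58.69

clothes dryer: 2450 W × 15.1 h × 7 d = 258,965 Wh = 259 kWh
television: 257 W × 3.29 h × 7 d = 5,919 Wh = 5.919 kWh
dehumidifier: 496.3 W × 3.50 h × 7 d = 12,159 Wh = 12.16 kWh
refrigerator: 101.6 W × 13 h × 7 d = 9,246 Wh = 9.246 kWh
Total energy = 259 + 5.919 + 12.16 + 9.246 = 286.3 kWh
Cost = 286.3 kWh × €0.205 = €58.69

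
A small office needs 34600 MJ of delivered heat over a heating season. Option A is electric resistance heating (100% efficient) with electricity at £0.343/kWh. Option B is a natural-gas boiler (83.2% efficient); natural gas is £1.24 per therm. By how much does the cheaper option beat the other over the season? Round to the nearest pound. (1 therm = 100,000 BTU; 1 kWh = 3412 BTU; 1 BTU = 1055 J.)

Heat load = 34600 MJ = 34,600,000,000 J / 1055 = 32,796,209 BTU
Gas: input = 32,796,209 / 0.832 = 39,418,520 BTU = 394.2 therm → 394.2 × £1.24 = £488.79
Electric: 32,796,209 BTU / 3412 = 9,612 kWh → × £0.343 = £3,296.92
Difference = |£488.79 − £3,296.92| = £2,808.13 ≈ £2808

£2808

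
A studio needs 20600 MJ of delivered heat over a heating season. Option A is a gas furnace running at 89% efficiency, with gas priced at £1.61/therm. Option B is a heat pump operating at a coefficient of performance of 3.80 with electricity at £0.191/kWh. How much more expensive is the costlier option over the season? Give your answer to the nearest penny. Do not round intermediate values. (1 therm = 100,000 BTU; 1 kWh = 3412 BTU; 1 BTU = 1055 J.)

Heat load = 20600 MJ = 20,600,000,000 J / 1055 = 19,526,066 BTU
Gas: input = 19,526,066 / 0.89 = 21,939,400 BTU = 219.4 therm → 219.4 × £1.61 = £353.22
Heat pump: 19,526,066 BTU / 3412 = 5,723 kWh heat; / 3.80 = 1,506 kWh in → × £0.191 = £287.64
Difference = |£353.22 − £287.64| = £65.58

£65.58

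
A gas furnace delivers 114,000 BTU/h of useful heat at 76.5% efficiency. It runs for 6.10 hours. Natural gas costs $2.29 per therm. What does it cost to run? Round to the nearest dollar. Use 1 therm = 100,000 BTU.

$21

Heat delivered = 114,000 BTU/h × 6.10 h = 695,400 BTU
Gas input = 695,400 / 0.765 = 909,020 BTU
= 909,020 / 100,000 = 9.09 therm
Cost = 9.09 × $2.29/therm = $20.82 ≈ $21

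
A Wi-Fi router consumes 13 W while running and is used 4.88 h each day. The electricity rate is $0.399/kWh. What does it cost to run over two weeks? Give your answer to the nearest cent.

$0.35

Energy = 13 W × 4.88 h/day × 14 days = 888 Wh = 0.8882 kWh
Cost = 0.8882 kWh × $0.399/kWh = $0.35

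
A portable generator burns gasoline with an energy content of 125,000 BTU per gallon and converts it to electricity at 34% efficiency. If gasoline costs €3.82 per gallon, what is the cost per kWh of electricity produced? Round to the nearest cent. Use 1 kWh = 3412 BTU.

€0.31

Electrical output per gallon = 125,000 BTU × 0.34 / 3412 BTU/kWh = 12.46 kWh
Cost per kWh = €3.82 / 12.46 kWh = €0.307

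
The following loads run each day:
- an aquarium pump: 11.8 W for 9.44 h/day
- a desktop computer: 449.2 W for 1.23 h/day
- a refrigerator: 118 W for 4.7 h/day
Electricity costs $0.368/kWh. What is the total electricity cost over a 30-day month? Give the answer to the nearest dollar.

$13

aquarium pump: 11.8 W × 9.44 h × 30 d = 3,342 Wh = 3.342 kWh
desktop computer: 449.2 W × 1.23 h × 30 d = 16,575 Wh = 16.58 kWh
refrigerator: 118 W × 4.7 h × 30 d = 16,638 Wh = 16.64 kWh
Total energy = 3.342 + 16.58 + 16.64 = 36.56 kWh
Cost = 36.56 kWh × $0.368 = $13.45 ≈ $13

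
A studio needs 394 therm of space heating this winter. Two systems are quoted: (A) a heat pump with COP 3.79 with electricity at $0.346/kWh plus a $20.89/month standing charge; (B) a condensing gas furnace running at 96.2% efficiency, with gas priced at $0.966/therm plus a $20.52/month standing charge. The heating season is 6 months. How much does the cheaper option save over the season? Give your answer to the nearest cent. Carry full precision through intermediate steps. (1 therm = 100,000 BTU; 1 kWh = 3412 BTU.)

$660.78

Heat load = 394 therm × 100,000 = 39,400,000 BTU
Gas: input = 39,400,000 / 0.962 = 40,956,341 BTU = 409.6 therm → 409.6 × $0.966 = $395.64; + 6 × $20.52 standing = $518.76
Heat pump: 39,400,000 BTU / 3412 = 11,550 kWh heat; / 3.79 = 3,047 kWh in → × $0.346 = $1,054.20; + 6 × $20.89 standing = $1,179.54
Difference = |$518.76 − $1,179.54| = $660.78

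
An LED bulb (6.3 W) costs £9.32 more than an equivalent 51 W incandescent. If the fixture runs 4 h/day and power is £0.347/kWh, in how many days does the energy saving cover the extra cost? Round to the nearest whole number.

150 days

Power saved = 51 − 6.3 = 44.7 W
Daily energy saved = 44.7 W × 4 h = 178.8 Wh = 0.1788 kWh
Daily savings = 0.1788 × £0.347 = £0.0620
Payback = £9.32 / £0.0620 per day = 150.2 days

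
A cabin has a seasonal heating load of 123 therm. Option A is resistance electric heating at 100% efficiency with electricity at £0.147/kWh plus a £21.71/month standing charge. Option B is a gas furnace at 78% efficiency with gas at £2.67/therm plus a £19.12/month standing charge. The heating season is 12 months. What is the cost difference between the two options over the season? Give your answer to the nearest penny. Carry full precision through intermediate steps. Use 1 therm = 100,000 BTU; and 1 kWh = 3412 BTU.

Heat load = 123 therm × 100,000 = 12,300,000 BTU
Gas: input = 12,300,000 / 0.78 = 15,769,231 BTU = 157.7 therm → 157.7 × £2.67 = £421.04; + 12 × £19.12 standing = £650.48
Electric: 12,300,000 BTU / 3412 = 3,605 kWh → × £0.147 = £529.92; + 12 × £21.71 standing = £790.44
Difference = |£650.48 − £790.44| = £139.97

£139.97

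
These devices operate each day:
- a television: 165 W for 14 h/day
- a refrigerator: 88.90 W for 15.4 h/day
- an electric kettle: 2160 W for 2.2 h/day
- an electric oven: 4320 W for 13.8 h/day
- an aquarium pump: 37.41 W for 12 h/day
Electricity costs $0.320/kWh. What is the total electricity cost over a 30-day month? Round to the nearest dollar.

$658

television: 165 W × 14 h × 30 d = 69,300 Wh = 69.3 kWh
refrigerator: 88.90 W × 15.4 h × 30 d = 41,072 Wh = 41.07 kWh
electric kettle: 2160 W × 2.2 h × 30 d = 142,560 Wh = 142.6 kWh
electric oven: 4320 W × 13.8 h × 30 d = 1,788,480 Wh = 1,788 kWh
aquarium pump: 37.41 W × 12 h × 30 d = 13,468 Wh = 13.47 kWh
Total energy = 69.3 + 41.07 + 142.6 + 1,788 + 13.47 = 2,055 kWh
Cost = 2,055 kWh × $0.320 = $657.56 ≈ $658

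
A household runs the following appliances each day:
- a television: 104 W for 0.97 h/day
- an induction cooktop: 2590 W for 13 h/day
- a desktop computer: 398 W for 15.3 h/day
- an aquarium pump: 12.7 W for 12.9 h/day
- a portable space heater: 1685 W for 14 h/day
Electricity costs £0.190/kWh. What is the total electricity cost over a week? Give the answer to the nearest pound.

television: 104 W × 0.97 h × 7 d = 706 Wh = 0.7062 kWh
induction cooktop: 2590 W × 13 h × 7 d = 235,690 Wh = 235.7 kWh
desktop computer: 398 W × 15.3 h × 7 d = 42,626 Wh = 42.63 kWh
aquarium pump: 12.7 W × 12.9 h × 7 d = 1,147 Wh = 1.147 kWh
portable space heater: 1685 W × 14 h × 7 d = 165,130 Wh = 165.1 kWh
Total energy = 0.7062 + 235.7 + 42.63 + 1.147 + 165.1 = 445.3 kWh
Cost = 445.3 kWh × £0.190 = £84.61 ≈ £85

£85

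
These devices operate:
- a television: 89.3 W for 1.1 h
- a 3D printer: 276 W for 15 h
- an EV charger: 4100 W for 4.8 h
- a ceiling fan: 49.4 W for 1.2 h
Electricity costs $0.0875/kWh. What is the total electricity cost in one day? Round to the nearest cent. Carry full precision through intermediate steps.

television: 89.3 W × 1.1 h = 98 Wh = 0.09823 kWh
3D printer: 276 W × 15 h = 4,140 Wh = 4.14 kWh
EV charger: 4100 W × 4.8 h = 19,680 Wh = 19.68 kWh
ceiling fan: 49.4 W × 1.2 h = 59 Wh = 0.05928 kWh
Total energy = 0.09823 + 4.14 + 19.68 + 0.05928 = 23.98 kWh
Cost = 23.98 kWh × $0.0875 = $2.10

$2.10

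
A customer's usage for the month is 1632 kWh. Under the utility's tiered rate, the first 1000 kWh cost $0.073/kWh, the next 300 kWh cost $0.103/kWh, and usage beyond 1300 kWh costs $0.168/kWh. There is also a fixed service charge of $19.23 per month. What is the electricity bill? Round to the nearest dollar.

First 1000 kWh × $0.073 = $73.00
Next 300 kWh × $0.103 = $30.90
Remaining 332 kWh × $0.168 = $55.78
Energy charge = $159.68; + service $19.23 = $178.91 ≈ $179

$179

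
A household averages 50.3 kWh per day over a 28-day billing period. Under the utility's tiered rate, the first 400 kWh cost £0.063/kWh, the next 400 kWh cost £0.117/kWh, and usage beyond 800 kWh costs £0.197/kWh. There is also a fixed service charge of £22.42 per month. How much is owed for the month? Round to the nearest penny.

Usage = 50.3 kWh/day × 28 days = 1408.4 kWh
First 400 kWh × £0.063 = £25.20
Next 400 kWh × £0.117 = £46.80
Remaining 608.4 kWh × £0.197 = £119.85
Energy charge = £191.85; + service £22.42 = £214.27

£214.27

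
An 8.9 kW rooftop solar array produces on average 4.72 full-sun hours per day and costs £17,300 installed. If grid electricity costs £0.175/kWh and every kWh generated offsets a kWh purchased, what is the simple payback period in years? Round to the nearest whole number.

6 years

Daily generation = 8.9 kW × 4.72 h = 42.01 kWh
Annual generation = 42.01 × 365 = 15333 kWh
Annual savings = 15333 × £0.175 = £2,683.26
Payback = £17,300 / £2,683.26 = 6.45 years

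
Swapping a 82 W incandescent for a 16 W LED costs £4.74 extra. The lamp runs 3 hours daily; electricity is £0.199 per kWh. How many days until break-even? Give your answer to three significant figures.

Power saved = 82 − 16 = 66 W
Daily energy saved = 66 W × 3 h = 198 Wh = 0.198 kWh
Daily savings = 0.198 × £0.199 = £0.0394
Payback = £4.74 / £0.0394 per day = 120.3 days

120 days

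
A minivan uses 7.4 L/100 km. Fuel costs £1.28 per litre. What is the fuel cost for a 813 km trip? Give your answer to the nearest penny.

Fuel = 7.4 L/100 km × 813 km / 100 = 60.16 L
Cost = 60.16 L × £1.28/L = £77.01

£77.01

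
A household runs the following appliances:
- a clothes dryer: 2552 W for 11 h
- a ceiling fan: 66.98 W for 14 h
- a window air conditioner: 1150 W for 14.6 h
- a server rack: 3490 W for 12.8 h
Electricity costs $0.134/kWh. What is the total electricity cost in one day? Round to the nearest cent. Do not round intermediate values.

$12.12

clothes dryer: 2552 W × 11 h = 28,072 Wh = 28.07 kWh
ceiling fan: 66.98 W × 14 h = 938 Wh = 0.9377 kWh
window air conditioner: 1150 W × 14.6 h = 16,790 Wh = 16.79 kWh
server rack: 3490 W × 12.8 h = 44,672 Wh = 44.67 kWh
Total energy = 28.07 + 0.9377 + 16.79 + 44.67 = 90.47 kWh
Cost = 90.47 kWh × $0.134 = $12.12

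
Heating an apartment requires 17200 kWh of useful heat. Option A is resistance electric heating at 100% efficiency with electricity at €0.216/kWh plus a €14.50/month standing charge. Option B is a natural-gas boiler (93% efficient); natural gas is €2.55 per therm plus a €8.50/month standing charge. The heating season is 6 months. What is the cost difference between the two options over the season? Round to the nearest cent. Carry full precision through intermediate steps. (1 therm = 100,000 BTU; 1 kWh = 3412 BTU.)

€2142.06

Heat load = 17200 kWh × 3412 = 58,686,400 BTU
Gas: input = 58,686,400 / 0.93 = 63,103,656 BTU = 631 therm → 631 × €2.55 = €1,609.14; + 6 × €8.50 standing = €1,660.14
Electric: 58,686,400 BTU / 3412 = 17,200 kWh → × €0.216 = €3,715.20; + 6 × €14.50 standing = €3,802.20
Difference = |€1,660.14 − €3,802.20| = €2,142.06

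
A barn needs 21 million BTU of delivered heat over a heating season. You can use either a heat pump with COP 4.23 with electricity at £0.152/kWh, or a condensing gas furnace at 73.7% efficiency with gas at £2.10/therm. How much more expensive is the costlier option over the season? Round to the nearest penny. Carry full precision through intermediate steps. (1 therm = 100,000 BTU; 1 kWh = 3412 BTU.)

Heat load = 21 × 10⁶ BTU = 21,000,000 BTU
Gas: input = 21,000,000 / 0.737 = 28,493,894 BTU = 284.9 therm → 284.9 × £2.10 = £598.37
Heat pump: 21,000,000 BTU / 3412 = 6,155 kWh heat; / 4.23 = 1,455 kWh in → × £0.152 = £221.16
Difference = |£598.37 − £221.16| = £377.21

£377.21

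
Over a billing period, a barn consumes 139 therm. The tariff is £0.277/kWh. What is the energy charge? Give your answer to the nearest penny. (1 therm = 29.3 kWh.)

139 therm × (29.3 kWh/therm) = 4,073 kWh
Cost = 4,073 kWh × £0.277/kWh = £1,128.14

£1128.14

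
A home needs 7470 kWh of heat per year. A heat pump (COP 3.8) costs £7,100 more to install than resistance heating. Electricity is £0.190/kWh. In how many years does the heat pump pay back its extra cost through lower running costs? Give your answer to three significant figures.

6.79 years

Resistance: 7470 kWh × £0.190 = £1,419.30/yr
Heat pump: 7470 / 3.8 = 1966 kWh in → × £0.190 = £373.50/yr
Annual savings = £1,045.80
Payback = £7,100 / £1,045.80 = 6.79 years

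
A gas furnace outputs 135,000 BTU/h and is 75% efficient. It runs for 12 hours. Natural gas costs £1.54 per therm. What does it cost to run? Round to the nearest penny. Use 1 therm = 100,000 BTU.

£33.26

Heat delivered = 135,000 BTU/h × 12 h = 1,620,000 BTU
Gas input = 1,620,000 / 0.75 = 2,160,000 BTU
= 2,160,000 / 100,000 = 21.6 therm
Cost = 21.6 × £1.54/therm = £33.26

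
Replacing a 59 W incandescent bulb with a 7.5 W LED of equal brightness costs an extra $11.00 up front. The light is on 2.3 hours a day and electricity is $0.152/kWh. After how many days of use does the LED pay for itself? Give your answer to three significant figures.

Power saved = 59 − 7.5 = 51.5 W
Daily energy saved = 51.5 W × 2.3 h = 118.4 Wh = 0.11845 kWh
Daily savings = 0.11845 × $0.152 = $0.0180
Payback = $11.00 / $0.0180 per day = 611 days

611 days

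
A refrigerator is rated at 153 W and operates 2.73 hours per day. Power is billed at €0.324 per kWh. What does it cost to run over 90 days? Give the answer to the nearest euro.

Energy = 153 W × 2.73 h/day × 90 days = 37,592 Wh = 37.59 kWh
Cost = 37.59 kWh × €0.324/kWh = €12.18 ≈ €12

€12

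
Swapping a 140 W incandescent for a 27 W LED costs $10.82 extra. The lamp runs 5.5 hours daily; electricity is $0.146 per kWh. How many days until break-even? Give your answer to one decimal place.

Power saved = 140 − 27 = 113 W
Daily energy saved = 113 W × 5.5 h = 621.5 Wh = 0.6215 kWh
Daily savings = 0.6215 × $0.146 = $0.0907
Payback = $10.82 / $0.0907 per day = 119.2 days

119.2 days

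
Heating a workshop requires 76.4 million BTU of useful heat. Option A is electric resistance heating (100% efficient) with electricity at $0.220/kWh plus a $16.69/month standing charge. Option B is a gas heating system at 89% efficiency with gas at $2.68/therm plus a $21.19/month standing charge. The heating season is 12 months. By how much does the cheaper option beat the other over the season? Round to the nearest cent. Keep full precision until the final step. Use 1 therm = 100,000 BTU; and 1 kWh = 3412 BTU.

$2571.56

Heat load = 76.4 × 10⁶ BTU = 76,400,000 BTU
Gas: input = 76,400,000 / 0.89 = 85,842,697 BTU = 858.4 therm → 858.4 × $2.68 = $2,300.58; + 12 × $21.19 standing = $2,554.86
Electric: 76,400,000 BTU / 3412 = 22,390 kWh → × $0.220 = $4,926.14; + 12 × $16.69 standing = $5,126.42
Difference = |$2,554.86 − $5,126.42| = $2,571.56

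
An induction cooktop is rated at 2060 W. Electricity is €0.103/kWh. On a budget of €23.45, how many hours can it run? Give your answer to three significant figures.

Energy budget = €23.45 / €0.103 per kWh = 227.7 kWh = 227,670 Wh
Runtime = 227,670 Wh / 2060 W = 110.5 h

111 h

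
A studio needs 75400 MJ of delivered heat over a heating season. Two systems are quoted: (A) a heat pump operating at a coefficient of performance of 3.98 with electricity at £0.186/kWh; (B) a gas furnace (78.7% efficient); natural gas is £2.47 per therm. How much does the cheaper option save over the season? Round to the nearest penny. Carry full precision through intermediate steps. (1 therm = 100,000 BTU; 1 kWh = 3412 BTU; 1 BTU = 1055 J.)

£1264.16

Heat load = 75400 MJ = 75,400,000,000 J / 1055 = 71,469,194 BTU
Gas: input = 71,469,194 / 0.787 = 90,812,191 BTU = 908.1 therm → 908.1 × £2.47 = £2,243.06
Heat pump: 71,469,194 BTU / 3412 = 20,950 kWh heat; / 3.98 = 5,263 kWh in → × £0.186 = £978.90
Difference = |£2,243.06 − £978.90| = £1,264.16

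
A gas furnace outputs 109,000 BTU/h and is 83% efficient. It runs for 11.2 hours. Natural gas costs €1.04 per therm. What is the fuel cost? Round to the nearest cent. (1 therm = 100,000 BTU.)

Heat delivered = 109,000 BTU/h × 11.2 h = 1,220,800 BTU
Gas input = 1,220,800 / 0.830 = 1,470,843 BTU
= 1,470,843 / 100,000 = 14.71 therm
Cost = 14.71 × €1.04/therm = €15.30

€15.30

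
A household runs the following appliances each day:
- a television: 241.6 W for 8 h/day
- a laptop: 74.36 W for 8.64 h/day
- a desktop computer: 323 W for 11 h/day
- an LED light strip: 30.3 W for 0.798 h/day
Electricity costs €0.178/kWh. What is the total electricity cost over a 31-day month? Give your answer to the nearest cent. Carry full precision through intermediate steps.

€33.95

television: 241.6 W × 8 h × 31 d = 59,917 Wh = 59.92 kWh
laptop: 74.36 W × 8.64 h × 31 d = 19,917 Wh = 19.92 kWh
desktop computer: 323 W × 11 h × 31 d = 110,143 Wh = 110.1 kWh
LED light strip: 30.3 W × 0.798 h × 31 d = 750 Wh = 0.7496 kWh
Total energy = 59.92 + 19.92 + 110.1 + 0.7496 = 190.7 kWh
Cost = 190.7 kWh × €0.178 = €33.95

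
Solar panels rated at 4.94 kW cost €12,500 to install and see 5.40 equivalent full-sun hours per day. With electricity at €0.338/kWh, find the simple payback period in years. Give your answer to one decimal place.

Daily generation = 4.94 kW × 5.40 h = 26.68 kWh
Annual generation = 26.68 × 365 = 9736.7 kWh
Annual savings = 9736.7 × €0.338 = €3,291.02
Payback = €12,500 / €3,291.02 = 3.8 years

3.8 years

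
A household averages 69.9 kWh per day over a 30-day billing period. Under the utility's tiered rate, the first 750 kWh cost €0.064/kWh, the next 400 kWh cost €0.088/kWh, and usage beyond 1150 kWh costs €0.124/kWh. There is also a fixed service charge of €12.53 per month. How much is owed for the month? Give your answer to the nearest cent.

Usage = 69.9 kWh/day × 30 days = 2097 kWh
First 750 kWh × €0.064 = €48.00
Next 400 kWh × €0.088 = €35.20
Remaining 947 kWh × €0.124 = €117.43
Energy charge = €200.63; + service €12.53 = €213.16

€213.16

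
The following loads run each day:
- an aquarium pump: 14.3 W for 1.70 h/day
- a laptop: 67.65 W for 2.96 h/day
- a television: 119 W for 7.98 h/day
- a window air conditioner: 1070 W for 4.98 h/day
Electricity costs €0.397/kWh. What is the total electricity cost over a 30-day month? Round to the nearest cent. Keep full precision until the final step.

€77.45

aquarium pump: 14.3 W × 1.70 h × 30 d = 729 Wh = 0.7293 kWh
laptop: 67.65 W × 2.96 h × 30 d = 6,007 Wh = 6.007 kWh
television: 119 W × 7.98 h × 30 d = 28,489 Wh = 28.49 kWh
window air conditioner: 1070 W × 4.98 h × 30 d = 159,858 Wh = 159.9 kWh
Total energy = 0.7293 + 6.007 + 28.49 + 159.9 = 195.1 kWh
Cost = 195.1 kWh × €0.397 = €77.45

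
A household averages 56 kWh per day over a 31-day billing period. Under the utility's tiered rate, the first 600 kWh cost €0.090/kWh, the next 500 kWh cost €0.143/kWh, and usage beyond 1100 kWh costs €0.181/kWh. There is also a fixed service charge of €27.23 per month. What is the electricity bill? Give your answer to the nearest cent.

€267.85

Usage = 56 kWh/day × 31 days = 1736 kWh
First 600 kWh × €0.090 = €54.00
Next 500 kWh × €0.143 = €71.50
Remaining 636 kWh × €0.181 = €115.12
Energy charge = €240.62; + service €27.23 = €267.85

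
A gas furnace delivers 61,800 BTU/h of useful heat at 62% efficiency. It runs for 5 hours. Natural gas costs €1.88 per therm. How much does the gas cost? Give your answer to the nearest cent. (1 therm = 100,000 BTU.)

€9.37

Heat delivered = 61,800 BTU/h × 5 h = 309,000 BTU
Gas input = 309,000 / 0.62 = 498,387 BTU
= 498,387 / 100,000 = 4.984 therm
Cost = 4.984 × €1.88/therm = €9.37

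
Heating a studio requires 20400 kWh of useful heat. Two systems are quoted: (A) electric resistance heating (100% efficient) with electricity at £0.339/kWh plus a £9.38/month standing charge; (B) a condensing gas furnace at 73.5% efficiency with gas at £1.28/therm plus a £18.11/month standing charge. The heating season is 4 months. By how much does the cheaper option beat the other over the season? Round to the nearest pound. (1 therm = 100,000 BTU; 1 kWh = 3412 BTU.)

£5669

Heat load = 20400 kWh × 3412 = 69,604,800 BTU
Gas: input = 69,604,800 / 0.735 = 94,700,408 BTU = 947 therm → 947 × £1.28 = £1,212.17; + 4 × £18.11 standing = £1,284.61
Electric: 69,604,800 BTU / 3412 = 20,400 kWh → × £0.339 = £6,915.60; + 4 × £9.38 standing = £6,953.12
Difference = |£1,284.61 − £6,953.12| = £5,668.51 ≈ £5669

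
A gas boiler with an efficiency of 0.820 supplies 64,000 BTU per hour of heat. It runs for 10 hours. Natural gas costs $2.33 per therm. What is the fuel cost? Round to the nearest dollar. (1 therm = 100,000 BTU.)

$18

Heat delivered = 64,000 BTU/h × 10 h = 640,000 BTU
Gas input = 640,000 / 0.820 = 780,488 BTU
= 780,488 / 100,000 = 7.805 therm
Cost = 7.805 × $2.33/therm = $18.19 ≈ $18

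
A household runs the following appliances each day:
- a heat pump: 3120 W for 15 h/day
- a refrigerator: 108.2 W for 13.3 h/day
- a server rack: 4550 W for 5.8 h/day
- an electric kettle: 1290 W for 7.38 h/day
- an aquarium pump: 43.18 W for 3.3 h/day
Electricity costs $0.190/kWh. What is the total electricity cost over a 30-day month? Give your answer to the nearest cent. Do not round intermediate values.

$480.46

heat pump: 3120 W × 15 h × 30 d = 1,404,000 Wh = 1,404 kWh
refrigerator: 108.2 W × 13.3 h × 30 d = 43,172 Wh = 43.17 kWh
server rack: 4550 W × 5.8 h × 30 d = 791,700 Wh = 791.7 kWh
electric kettle: 1290 W × 7.38 h × 30 d = 285,606 Wh = 285.6 kWh
aquarium pump: 43.18 W × 3.3 h × 30 d = 4,275 Wh = 4.275 kWh
Total energy = 1,404 + 43.17 + 791.7 + 285.6 + 4.275 = 2,529 kWh
Cost = 2,529 kWh × $0.190 = $480.46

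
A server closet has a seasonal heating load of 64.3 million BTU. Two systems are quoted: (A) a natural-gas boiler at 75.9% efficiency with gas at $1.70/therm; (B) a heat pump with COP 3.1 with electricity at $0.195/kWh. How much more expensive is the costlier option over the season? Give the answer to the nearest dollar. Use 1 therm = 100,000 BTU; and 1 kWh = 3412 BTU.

$255

Heat load = 64.3 × 10⁶ BTU = 64,300,000 BTU
Gas: input = 64,300,000 / 0.759 = 84,716,733 BTU = 847.2 therm → 847.2 × $1.70 = $1,440.18
Heat pump: 64,300,000 BTU / 3412 = 18,850 kWh heat; / 3.1 = 6,079 kWh in → × $0.195 = $1,185.43
Difference = |$1,440.18 − $1,185.43| = $254.76 ≈ $255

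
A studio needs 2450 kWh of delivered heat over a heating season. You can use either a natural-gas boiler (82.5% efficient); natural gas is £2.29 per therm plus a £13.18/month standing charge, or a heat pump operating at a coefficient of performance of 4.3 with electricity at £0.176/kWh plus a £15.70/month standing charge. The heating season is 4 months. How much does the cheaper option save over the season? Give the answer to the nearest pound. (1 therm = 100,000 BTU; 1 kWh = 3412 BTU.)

£122

Heat load = 2450 kWh × 3412 = 8,359,400 BTU
Gas: input = 8,359,400 / 0.825 = 10,132,606 BTU = 101.3 therm → 101.3 × £2.29 = £232.04; + 4 × £13.18 standing = £284.76
Heat pump: 8,359,400 BTU / 3412 = 2,450 kWh heat; / 4.3 = 569.8 kWh in → × £0.176 = £100.28; + 4 × £15.70 standing = £163.08
Difference = |£284.76 − £163.08| = £121.68 ≈ £122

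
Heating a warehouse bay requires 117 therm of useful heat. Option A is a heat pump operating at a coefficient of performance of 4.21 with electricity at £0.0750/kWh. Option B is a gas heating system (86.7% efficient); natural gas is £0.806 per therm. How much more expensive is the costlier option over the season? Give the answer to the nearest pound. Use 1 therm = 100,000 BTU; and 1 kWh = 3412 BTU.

£48

Heat load = 117 therm × 100,000 = 11,700,000 BTU
Gas: input = 11,700,000 / 0.867 = 13,494,810 BTU = 134.9 therm → 134.9 × £0.806 = £108.77
Heat pump: 11,700,000 BTU / 3412 = 3,429 kWh heat; / 4.21 = 814.5 kWh in → × £0.0750 = £61.09
Difference = |£108.77 − £61.09| = £47.68 ≈ £48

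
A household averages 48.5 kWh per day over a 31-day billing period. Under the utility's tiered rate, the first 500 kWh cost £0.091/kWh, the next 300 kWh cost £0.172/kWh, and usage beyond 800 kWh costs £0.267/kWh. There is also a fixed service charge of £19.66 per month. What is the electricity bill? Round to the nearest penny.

£304.59

Usage = 48.5 kWh/day × 31 days = 1503.5 kWh
First 500 kWh × £0.091 = £45.50
Next 300 kWh × £0.172 = £51.60
Remaining 703.5 kWh × £0.267 = £187.83
Energy charge = £284.93; + service £19.66 = £304.59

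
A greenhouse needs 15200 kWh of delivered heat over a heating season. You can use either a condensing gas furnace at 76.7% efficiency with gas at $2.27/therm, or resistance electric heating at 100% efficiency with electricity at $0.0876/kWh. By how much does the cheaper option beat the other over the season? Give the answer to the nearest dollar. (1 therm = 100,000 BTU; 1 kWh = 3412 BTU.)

$203

Heat load = 15200 kWh × 3412 = 51,862,400 BTU
Gas: input = 51,862,400 / 0.767 = 67,617,210 BTU = 676.2 therm → 676.2 × $2.27 = $1,534.91
Electric: 51,862,400 BTU / 3412 = 15,200 kWh → × $0.0876 = $1,331.52
Difference = |$1,534.91 − $1,331.52| = $203.39 ≈ $203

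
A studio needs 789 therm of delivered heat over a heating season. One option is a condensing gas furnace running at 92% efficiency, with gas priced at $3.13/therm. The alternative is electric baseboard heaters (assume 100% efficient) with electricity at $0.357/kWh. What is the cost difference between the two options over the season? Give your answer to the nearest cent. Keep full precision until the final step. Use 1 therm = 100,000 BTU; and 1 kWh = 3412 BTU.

$5571.05

Heat load = 789 therm × 100,000 = 78,900,000 BTU
Gas: input = 78,900,000 / 0.92 = 85,760,870 BTU = 857.6 therm → 857.6 × $3.13 = $2,684.32
Electric: 78,900,000 BTU / 3412 = 23,120 kWh → × $0.357 = $8,255.36
Difference = |$2,684.32 − $8,255.36| = $5,571.05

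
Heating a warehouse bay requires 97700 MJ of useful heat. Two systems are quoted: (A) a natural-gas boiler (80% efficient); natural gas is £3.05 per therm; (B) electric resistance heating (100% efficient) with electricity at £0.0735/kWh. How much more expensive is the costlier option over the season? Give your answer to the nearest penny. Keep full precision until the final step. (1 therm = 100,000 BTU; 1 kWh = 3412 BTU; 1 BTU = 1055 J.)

£1535.73

Heat load = 97700 MJ = 97,700,000,000 J / 1055 = 92,606,635 BTU
Gas: input = 92,606,635 / 0.80 = 115,758,294 BTU = 1,158 therm → 1,158 × £3.05 = £3,530.63
Electric: 92,606,635 BTU / 3412 = 27,140 kWh → × £0.0735 = £1,994.90
Difference = |£3,530.63 − £1,994.90| = £1,535.73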